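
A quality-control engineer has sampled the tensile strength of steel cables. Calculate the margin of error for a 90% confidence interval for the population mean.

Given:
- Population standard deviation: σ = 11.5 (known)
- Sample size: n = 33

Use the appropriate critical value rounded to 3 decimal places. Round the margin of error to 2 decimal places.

The population standard deviation σ is known, so use the z-interval margin of error formula.

For 90% confidence, z* = 1.645 (from standard normal table)

Margin of error formula for z-interval: E = z* × σ/√n

E = 1.645 × 11.5/√33
  = 1.645 × 2.001893
  = 3.2931

Rounded to 2 decimal places:

3.29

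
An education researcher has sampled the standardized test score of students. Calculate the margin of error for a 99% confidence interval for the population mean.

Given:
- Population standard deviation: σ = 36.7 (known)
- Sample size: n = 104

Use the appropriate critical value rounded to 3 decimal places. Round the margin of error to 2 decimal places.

The population standard deviation σ is known, so use the z-interval margin of error formula.

For 99% confidence, z* = 2.576 (from standard normal table)

Margin of error formula for z-interval: E = z* × σ/√n

E = 2.576 × 36.7/√104
  = 2.576 × 3.598731
  = 9.2703

Rounded to 2 decimal places:

9.27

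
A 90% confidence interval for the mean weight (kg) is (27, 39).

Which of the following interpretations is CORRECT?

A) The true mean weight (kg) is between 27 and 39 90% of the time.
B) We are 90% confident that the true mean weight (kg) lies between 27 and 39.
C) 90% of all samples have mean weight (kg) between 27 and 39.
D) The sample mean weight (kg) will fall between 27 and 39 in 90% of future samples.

A confidence interval represents our confidence in the procedure, not a probability statement about the parameter.

Key concept: If we repeated this sampling process many times and computed a 90% CI each time, about 90% of those intervals would contain the true population parameter.

For this specific interval (27, 39):
- Midpoint (point estimate): 33
- Margin of error: 6

The correct interpretation is the one stating confidence that the true parameter lies in the interval — option B.

B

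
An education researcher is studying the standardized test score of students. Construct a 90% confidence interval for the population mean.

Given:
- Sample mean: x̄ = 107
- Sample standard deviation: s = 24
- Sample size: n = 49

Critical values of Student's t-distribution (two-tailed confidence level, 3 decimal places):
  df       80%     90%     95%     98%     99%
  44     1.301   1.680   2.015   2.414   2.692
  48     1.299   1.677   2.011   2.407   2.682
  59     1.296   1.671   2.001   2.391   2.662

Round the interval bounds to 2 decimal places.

The population standard deviation σ is unknown (only the sample standard deviation s is given), so use a t-interval with df = n - 1 = 49 - 1 = 48.

For 90% confidence with df = 48, t* = 1.677 (from t-table)

Standard error: SE = s/√n = 24/√49 = 3.428571

Margin of error: E = t* × SE = 1.677 × 3.428571 = 5.7497

T-interval: x̄ ± E = 107 ± 5.7497 = (101.2503, 112.7497)

Rounded to 2 decimal places:

(101.25, 112.75)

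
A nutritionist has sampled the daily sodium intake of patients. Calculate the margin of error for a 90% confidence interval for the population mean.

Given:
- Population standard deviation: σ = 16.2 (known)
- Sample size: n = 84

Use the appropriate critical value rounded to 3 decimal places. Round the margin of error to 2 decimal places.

The population standard deviation σ is known, so use the z-interval margin of error formula.

For 90% confidence, z* = 1.645 (from standard normal table)

Margin of error formula for z-interval: E = z* × σ/√n

E = 1.645 × 16.2/√84
  = 1.645 × 1.767565
  = 2.9076

Rounded to 2 decimal places:

2.91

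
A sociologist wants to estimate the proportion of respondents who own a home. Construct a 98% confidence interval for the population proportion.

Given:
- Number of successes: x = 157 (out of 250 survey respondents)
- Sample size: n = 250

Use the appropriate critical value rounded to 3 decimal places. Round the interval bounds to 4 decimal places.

Sample proportion: p̂ = 157/250 = 0.628000

Check conditions for normal approximation:
  np̂ = 157 ≥ 10 ✓
  n(1-p̂) = 93 ≥ 10 ✓

The sample is large enough, so use a z-interval (normal approximation) for the proportion.

For 98% confidence, z* = 2.326 (from standard normal table)

Standard error: SE = √(p̂(1-p̂)/n) = √(0.628000×0.372000/250) = 0.03056900

Margin of error: E = z* × SE = 2.326 × 0.03056900 = 0.071104

Z-interval: p̂ ± E = 0.628000 ± 0.071104 = (0.556896, 0.699104)

Rounded to 4 decimal places:

(0.5569, 0.6991)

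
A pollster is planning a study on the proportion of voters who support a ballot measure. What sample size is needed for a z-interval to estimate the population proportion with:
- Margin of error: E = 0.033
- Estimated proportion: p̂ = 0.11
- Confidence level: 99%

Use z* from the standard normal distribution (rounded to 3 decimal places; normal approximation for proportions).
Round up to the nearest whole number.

Using z* for proportion z-interval (normal approximation).

For 99% confidence, z* = 2.576 (from standard normal table)

Sample size formula for proportion z-interval: n = z*²p̂(1-p̂)/E²

n = 2.576² × 0.11 × 0.89 / 0.033²
  = 6.635776 × 0.0979 / 0.001089
  = 596.5496

Round up to the nearest whole number: n = 597

597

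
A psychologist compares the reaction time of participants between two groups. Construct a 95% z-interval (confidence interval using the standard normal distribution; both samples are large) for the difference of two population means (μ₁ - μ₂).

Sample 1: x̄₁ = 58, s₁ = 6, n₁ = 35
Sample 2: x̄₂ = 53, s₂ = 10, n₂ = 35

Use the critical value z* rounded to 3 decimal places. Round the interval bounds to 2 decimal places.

Both samples are large (n₁ = 35 ≥ 30, n₂ = 35 ≥ 30), so a z-interval for the difference of means applies.

Point estimate: x̄₁ - x̄₂ = 58 - 53 = 5

Standard error: SE = √(s₁²/n₁ + s₂²/n₂)
= √(6²/35 + 10²/35)
= √(1.028571 + 2.857143)
= 1.971222

For 95% confidence, z* = 1.96 (from standard normal table)
Margin of error: E = z* × SE = 1.96 × 1.971222 = 3.8636

Z-interval: (x̄₁ - x̄₂) ± E = 5 ± 3.8636 = (1.1364, 8.8636)

Rounded to 2 decimal places:

(1.14, 8.86)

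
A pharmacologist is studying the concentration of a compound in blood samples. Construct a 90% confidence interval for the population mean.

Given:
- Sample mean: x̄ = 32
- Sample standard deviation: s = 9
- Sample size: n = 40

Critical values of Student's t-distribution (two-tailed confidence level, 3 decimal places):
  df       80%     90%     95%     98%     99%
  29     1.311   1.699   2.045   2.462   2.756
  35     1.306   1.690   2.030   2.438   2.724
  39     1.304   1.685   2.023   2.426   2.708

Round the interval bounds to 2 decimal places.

The population standard deviation σ is unknown (only the sample standard deviation s is given), so use a t-interval with df = n - 1 = 40 - 1 = 39.

For 90% confidence with df = 39, t* = 1.685 (from t-table)

Standard error: SE = s/√n = 9/√40 = 1.423025

Margin of error: E = t* × SE = 1.685 × 1.423025 = 2.3978

T-interval: x̄ ± E = 32 ± 2.3978 = (29.6022, 34.3978)

Rounded to 2 decimal places:

(29.60, 34.40)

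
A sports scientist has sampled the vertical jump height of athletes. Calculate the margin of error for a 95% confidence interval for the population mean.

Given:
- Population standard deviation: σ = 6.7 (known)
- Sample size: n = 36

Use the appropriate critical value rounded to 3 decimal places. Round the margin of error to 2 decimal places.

The population standard deviation σ is known, so use the z-interval margin of error formula.

For 95% confidence, z* = 1.96 (from standard normal table)

Margin of error formula for z-interval: E = z* × σ/√n

E = 1.96 × 6.7/√36
  = 1.96 × 1.116667
  = 2.1887

Rounded to 2 decimal places:

2.19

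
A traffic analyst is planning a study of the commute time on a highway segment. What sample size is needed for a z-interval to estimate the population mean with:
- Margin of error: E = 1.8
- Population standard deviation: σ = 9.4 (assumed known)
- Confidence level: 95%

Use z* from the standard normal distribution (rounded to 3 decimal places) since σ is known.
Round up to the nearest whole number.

Using z* since population σ is known (z-interval formula).

For 95% confidence, z* = 1.96 (from standard normal table)

Sample size formula for z-interval: n = (z*σ/E)²

n = (1.96 × 9.4 / 1.8)²
  = (10.235556)²
  = 104.7666

Round up to the nearest whole number: n = 105

105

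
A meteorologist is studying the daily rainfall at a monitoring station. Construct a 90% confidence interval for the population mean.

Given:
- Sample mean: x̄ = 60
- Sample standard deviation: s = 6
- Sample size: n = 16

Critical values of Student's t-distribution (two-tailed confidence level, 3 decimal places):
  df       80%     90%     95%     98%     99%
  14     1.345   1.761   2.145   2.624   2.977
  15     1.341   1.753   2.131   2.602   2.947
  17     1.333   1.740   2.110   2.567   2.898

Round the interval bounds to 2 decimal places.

The population standard deviation σ is unknown (only the sample standard deviation s is given), so use a t-interval with df = n - 1 = 16 - 1 = 15.

For 90% confidence with df = 15, t* = 1.753 (from t-table)

Standard error: SE = s/√n = 6/√16 = 1.500000

Margin of error: E = t* × SE = 1.753 × 1.500000 = 2.6295

T-interval: x̄ ± E = 60 ± 2.6295 = (57.3705, 62.6295)

Rounded to 2 decimal places:

(57.37, 62.63)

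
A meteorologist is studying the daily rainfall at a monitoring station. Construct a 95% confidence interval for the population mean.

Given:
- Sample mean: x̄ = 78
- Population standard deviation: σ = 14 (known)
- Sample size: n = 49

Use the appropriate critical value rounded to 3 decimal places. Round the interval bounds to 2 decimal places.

The population standard deviation σ is known, so use a z-interval (standard normal critical value).

For 95% confidence, z* = 1.96 (from standard normal table)

Standard error: SE = σ/√n = 14/√49 = 2.000000

Margin of error: E = z* × SE = 1.96 × 2.000000 = 3.9200

Z-interval: x̄ ± E = 78 ± 3.9200 = (74.0800, 81.9200)

Rounded to 2 decimal places:

(74.08, 81.92)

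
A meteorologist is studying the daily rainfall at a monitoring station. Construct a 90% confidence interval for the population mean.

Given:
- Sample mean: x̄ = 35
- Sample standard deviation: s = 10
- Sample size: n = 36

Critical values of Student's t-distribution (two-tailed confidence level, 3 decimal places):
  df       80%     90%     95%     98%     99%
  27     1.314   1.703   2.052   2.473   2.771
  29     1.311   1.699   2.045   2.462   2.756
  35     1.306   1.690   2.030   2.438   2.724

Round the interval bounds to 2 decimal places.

The population standard deviation σ is unknown (only the sample standard deviation s is given), so use a t-interval with df = n - 1 = 36 - 1 = 35.

For 90% confidence with df = 35, t* = 1.690 (from t-table)

Standard error: SE = s/√n = 10/√36 = 1.666667

Margin of error: E = t* × SE = 1.690 × 1.666667 = 2.8167

T-interval: x̄ ± E = 35 ± 2.8167 = (32.1833, 37.8167)

Rounded to 2 decimal places:

(32.18, 37.82)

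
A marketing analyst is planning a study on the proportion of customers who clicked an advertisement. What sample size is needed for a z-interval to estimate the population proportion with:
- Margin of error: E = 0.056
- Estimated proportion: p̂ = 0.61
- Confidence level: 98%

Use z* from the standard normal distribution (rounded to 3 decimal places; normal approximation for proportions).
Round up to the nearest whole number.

Using z* for proportion z-interval (normal approximation).

For 98% confidence, z* = 2.326 (from standard normal table)

Sample size formula for proportion z-interval: n = z*²p̂(1-p̂)/E²

n = 2.326² × 0.61 × 0.39 / 0.056²
  = 5.410276 × 0.2379 / 0.003136
  = 410.4288

Round up to the nearest whole number: n = 411

411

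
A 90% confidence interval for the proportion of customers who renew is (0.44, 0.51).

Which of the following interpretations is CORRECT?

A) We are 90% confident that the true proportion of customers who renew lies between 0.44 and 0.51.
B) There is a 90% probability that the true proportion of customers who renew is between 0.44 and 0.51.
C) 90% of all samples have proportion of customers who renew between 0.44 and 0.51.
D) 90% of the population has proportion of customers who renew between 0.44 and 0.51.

A confidence interval represents our confidence in the procedure, not a probability statement about the parameter.

Key concept: If we repeated this sampling process many times and computed a 90% CI each time, about 90% of those intervals would contain the true population parameter.

For this specific interval (0.44, 0.51):
- Midpoint (point estimate): 0.475
- Margin of error: 0.035

The correct interpretation is the one stating confidence that the true parameter lies in the interval — option A.

A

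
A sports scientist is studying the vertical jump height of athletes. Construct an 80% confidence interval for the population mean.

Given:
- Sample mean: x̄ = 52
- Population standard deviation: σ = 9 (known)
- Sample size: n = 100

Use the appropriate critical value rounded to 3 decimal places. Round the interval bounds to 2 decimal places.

The population standard deviation σ is known, so use a z-interval (standard normal critical value).

For 80% confidence, z* = 1.282 (from standard normal table)

Standard error: SE = σ/√n = 9/√100 = 0.900000

Margin of error: E = z* × SE = 1.282 × 0.900000 = 1.1538

Z-interval: x̄ ± E = 52 ± 1.1538 = (50.8462, 53.1538)

Rounded to 2 decimal places:

(50.85, 53.15)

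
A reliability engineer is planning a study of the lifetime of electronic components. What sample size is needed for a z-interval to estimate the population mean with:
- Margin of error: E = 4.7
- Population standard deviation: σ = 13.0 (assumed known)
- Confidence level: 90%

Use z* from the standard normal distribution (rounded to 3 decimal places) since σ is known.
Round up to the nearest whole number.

Using z* since population σ is known (z-interval formula).

For 90% confidence, z* = 1.645 (from standard normal table)

Sample size formula for z-interval: n = (z*σ/E)²

n = (1.645 × 13.0 / 4.7)²
  = (4.550000)²
  = 20.7025

Round up to the nearest whole number: n = 21

21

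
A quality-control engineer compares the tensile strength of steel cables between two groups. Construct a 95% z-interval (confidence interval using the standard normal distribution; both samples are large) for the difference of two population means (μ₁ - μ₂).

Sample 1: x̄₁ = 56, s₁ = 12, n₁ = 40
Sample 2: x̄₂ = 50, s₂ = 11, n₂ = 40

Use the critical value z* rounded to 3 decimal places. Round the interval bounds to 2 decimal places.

Both samples are large (n₁ = 40 ≥ 30, n₂ = 40 ≥ 30), so a z-interval for the difference of means applies.

Point estimate: x̄₁ - x̄₂ = 56 - 50 = 6

Standard error: SE = √(s₁²/n₁ + s₂²/n₂)
= √(12²/40 + 11²/40)
= √(3.600000 + 3.025000)
= 2.573908

For 95% confidence, z* = 1.96 (from standard normal table)
Margin of error: E = z* × SE = 1.96 × 2.573908 = 5.0449

Z-interval: (x̄₁ - x̄₂) ± E = 6 ± 5.0449 = (0.9551, 11.0449)

Rounded to 2 decimal places:

(0.96, 11.04)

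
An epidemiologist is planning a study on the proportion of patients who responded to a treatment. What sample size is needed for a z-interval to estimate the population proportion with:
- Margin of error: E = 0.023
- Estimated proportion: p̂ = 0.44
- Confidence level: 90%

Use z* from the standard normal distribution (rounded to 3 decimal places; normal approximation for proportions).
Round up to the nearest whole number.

Using z* for proportion z-interval (normal approximation).

For 90% confidence, z* = 1.645 (from standard normal table)

Sample size formula for proportion z-interval: n = z*²p̂(1-p̂)/E²

n = 1.645² × 0.44 × 0.56 / 0.023²
  = 2.706025 × 0.2464 / 0.000529
  = 1260.4245

Round up to the nearest whole number: n = 1261

1261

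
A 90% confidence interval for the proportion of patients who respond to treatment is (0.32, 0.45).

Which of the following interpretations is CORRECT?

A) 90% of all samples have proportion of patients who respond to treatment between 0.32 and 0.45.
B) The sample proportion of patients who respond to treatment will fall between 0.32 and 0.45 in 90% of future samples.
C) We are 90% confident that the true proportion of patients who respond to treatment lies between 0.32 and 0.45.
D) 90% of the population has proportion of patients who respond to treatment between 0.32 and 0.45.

A confidence interval represents our confidence in the procedure, not a probability statement about the parameter.

Key concept: If we repeated this sampling process many times and computed a 90% CI each time, about 90% of those intervals would contain the true population parameter.

For this specific interval (0.32, 0.45):
- Midpoint (point estimate): 0.385
- Margin of error: 0.065

The correct interpretation is the one stating confidence that the true parameter lies in the interval — option C.

C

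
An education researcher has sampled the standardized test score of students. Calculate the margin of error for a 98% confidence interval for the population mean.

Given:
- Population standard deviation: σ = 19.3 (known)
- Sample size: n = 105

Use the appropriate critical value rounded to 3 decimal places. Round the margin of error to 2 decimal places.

The population standard deviation σ is known, so use the z-interval margin of error formula.

For 98% confidence, z* = 2.326 (from standard normal table)

Margin of error formula for z-interval: E = z* × σ/√n

E = 2.326 × 19.3/√105
  = 2.326 × 1.883487
  = 4.3810

Rounded to 2 decimal places:

4.38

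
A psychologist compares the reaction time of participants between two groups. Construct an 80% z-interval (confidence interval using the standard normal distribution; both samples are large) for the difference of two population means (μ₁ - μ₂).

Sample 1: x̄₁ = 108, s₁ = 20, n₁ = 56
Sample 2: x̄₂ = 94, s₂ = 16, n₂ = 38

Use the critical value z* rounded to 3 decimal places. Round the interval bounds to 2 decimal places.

Both samples are large (n₁ = 56 ≥ 30, n₂ = 38 ≥ 30), so a z-interval for the difference of means applies.

Point estimate: x̄₁ - x̄₂ = 108 - 94 = 14

Standard error: SE = √(s₁²/n₁ + s₂²/n₂)
= √(20²/56 + 16²/38)
= √(7.142857 + 6.736842)
= 3.725547

For 80% confidence, z* = 1.282 (from standard normal table)
Margin of error: E = z* × SE = 1.282 × 3.725547 = 4.7762

Z-interval: (x̄₁ - x̄₂) ± E = 14 ± 4.7762 = (9.2238, 18.7762)

Rounded to 2 decimal places:

(9.22, 18.78)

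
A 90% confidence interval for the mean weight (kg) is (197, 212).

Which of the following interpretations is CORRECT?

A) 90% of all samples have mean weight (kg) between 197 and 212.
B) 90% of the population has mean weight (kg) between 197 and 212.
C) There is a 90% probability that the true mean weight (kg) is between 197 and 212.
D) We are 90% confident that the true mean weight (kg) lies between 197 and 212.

A confidence interval represents our confidence in the procedure, not a probability statement about the parameter.

Key concept: If we repeated this sampling process many times and computed a 90% CI each time, about 90% of those intervals would contain the true population parameter.

For this specific interval (197, 212):
- Midpoint (point estimate): 204.5
- Margin of error: 7.5

The correct interpretation is the one stating confidence that the true parameter lies in the interval — option D.

D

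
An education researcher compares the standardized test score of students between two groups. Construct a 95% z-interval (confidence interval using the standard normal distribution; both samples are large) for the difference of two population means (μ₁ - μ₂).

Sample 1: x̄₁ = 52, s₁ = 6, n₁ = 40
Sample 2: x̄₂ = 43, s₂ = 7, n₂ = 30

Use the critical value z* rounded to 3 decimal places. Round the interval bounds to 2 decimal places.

Both samples are large (n₁ = 40 ≥ 30, n₂ = 30 ≥ 30), so a z-interval for the difference of means applies.

Point estimate: x̄₁ - x̄₂ = 52 - 43 = 9

Standard error: SE = √(s₁²/n₁ + s₂²/n₂)
= √(6²/40 + 7²/30)
= √(0.900000 + 1.633333)
= 1.591645

For 95% confidence, z* = 1.96 (from standard normal table)
Margin of error: E = z* × SE = 1.96 × 1.591645 = 3.1196

Z-interval: (x̄₁ - x̄₂) ± E = 9 ± 3.1196 = (5.8804, 12.1196)

Rounded to 2 decimal places:

(5.88, 12.12)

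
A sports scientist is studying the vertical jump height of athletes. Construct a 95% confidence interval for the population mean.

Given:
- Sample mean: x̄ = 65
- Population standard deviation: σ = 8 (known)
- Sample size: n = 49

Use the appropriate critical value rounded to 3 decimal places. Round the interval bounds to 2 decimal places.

The population standard deviation σ is known, so use a z-interval (standard normal critical value).

For 95% confidence, z* = 1.96 (from standard normal table)

Standard error: SE = σ/√n = 8/√49 = 1.142857

Margin of error: E = z* × SE = 1.96 × 1.142857 = 2.2400

Z-interval: x̄ ± E = 65 ± 2.2400 = (62.7600, 67.2400)

Rounded to 2 decimal places:

(62.76, 67.24)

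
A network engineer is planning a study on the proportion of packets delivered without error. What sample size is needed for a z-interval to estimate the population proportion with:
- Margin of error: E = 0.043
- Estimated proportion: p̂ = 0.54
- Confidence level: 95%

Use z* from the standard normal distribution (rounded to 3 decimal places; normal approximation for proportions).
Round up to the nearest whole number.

Using z* for proportion z-interval (normal approximation).

For 95% confidence, z* = 1.96 (from standard normal table)

Sample size formula for proportion z-interval: n = z*²p̂(1-p̂)/E²

n = 1.96² × 0.54 × 0.46 / 0.043²
  = 3.8416 × 0.2484 / 0.001849
  = 516.0916

Round up to the nearest whole number: n = 517

517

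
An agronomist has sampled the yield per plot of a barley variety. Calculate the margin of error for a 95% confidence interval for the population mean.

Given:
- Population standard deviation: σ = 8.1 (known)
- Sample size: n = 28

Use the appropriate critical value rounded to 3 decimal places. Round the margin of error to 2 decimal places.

The population standard deviation σ is known, so use the z-interval margin of error formula.

For 95% confidence, z* = 1.96 (from standard normal table)

Margin of error formula for z-interval: E = z* × σ/√n

E = 1.96 × 8.1/√28
  = 1.96 × 1.530756
  = 3.0003

Rounded to 2 decimal places:

3.00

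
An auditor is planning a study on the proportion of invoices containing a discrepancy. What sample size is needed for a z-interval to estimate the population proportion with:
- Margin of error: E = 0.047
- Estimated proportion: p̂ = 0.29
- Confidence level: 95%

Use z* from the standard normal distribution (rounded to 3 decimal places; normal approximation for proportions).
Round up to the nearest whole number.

Using z* for proportion z-interval (normal approximation).

For 95% confidence, z* = 1.96 (from standard normal table)

Sample size formula for proportion z-interval: n = z*²p̂(1-p̂)/E²

n = 1.96² × 0.29 × 0.71 / 0.047²
  = 3.8416 × 0.2059 / 0.002209
  = 358.0740

Round up to the nearest whole number: n = 359

359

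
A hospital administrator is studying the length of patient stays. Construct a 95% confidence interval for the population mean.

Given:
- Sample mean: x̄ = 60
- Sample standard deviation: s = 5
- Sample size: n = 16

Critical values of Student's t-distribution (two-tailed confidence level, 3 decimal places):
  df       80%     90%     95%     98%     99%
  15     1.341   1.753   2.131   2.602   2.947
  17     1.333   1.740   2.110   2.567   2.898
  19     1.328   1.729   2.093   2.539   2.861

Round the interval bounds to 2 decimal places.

The population standard deviation σ is unknown (only the sample standard deviation s is given), so use a t-interval with df = n - 1 = 16 - 1 = 15.

For 95% confidence with df = 15, t* = 2.131 (from t-table)

Standard error: SE = s/√n = 5/√16 = 1.250000

Margin of error: E = t* × SE = 2.131 × 1.250000 = 2.6637

T-interval: x̄ ± E = 60 ± 2.6637 = (57.3362, 62.6638)

Rounded to 2 decimal places:

(57.34, 62.66)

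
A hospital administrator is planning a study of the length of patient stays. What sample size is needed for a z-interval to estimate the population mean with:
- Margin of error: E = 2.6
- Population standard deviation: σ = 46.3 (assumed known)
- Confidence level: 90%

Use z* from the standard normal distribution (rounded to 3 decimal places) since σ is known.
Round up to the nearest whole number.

Using z* since population σ is known (z-interval formula).

For 90% confidence, z* = 1.645 (from standard normal table)

Sample size formula for z-interval: n = (z*σ/E)²

n = (1.645 × 46.3 / 2.6)²
  = (29.293654)²
  = 858.1182

Round up to the nearest whole number: n = 859

859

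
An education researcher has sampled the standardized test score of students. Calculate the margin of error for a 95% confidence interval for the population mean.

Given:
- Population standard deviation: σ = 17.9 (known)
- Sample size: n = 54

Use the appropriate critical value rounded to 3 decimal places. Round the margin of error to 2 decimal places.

The population standard deviation σ is known, so use the z-interval margin of error formula.

For 95% confidence, z* = 1.96 (from standard normal table)

Margin of error formula for z-interval: E = z* × σ/√n

E = 1.96 × 17.9/√54
  = 1.96 × 2.435881
  = 4.7743

Rounded to 2 decimal places:

4.77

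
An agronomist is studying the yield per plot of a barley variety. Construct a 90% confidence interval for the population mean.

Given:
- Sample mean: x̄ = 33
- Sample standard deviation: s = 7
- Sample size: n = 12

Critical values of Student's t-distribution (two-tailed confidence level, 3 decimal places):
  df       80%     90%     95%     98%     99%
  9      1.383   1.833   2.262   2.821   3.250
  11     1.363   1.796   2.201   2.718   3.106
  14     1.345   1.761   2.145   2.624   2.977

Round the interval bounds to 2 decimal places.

The population standard deviation σ is unknown (only the sample standard deviation s is given), so use a t-interval with df = n - 1 = 12 - 1 = 11.

For 90% confidence with df = 11, t* = 1.796 (from t-table)

Standard error: SE = s/√n = 7/√12 = 2.020726

Margin of error: E = t* × SE = 1.796 × 2.020726 = 3.6292

T-interval: x̄ ± E = 33 ± 3.6292 = (29.3708, 36.6292)

Rounded to 2 decimal places:

(29.37, 36.63)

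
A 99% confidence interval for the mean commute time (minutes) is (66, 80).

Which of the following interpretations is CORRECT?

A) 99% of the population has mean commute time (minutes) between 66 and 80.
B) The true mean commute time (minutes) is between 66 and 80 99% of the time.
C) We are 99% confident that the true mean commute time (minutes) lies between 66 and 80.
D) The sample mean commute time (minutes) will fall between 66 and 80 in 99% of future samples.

A confidence interval represents our confidence in the procedure, not a probability statement about the parameter.

Key concept: If we repeated this sampling process many times and computed a 99% CI each time, about 99% of those intervals would contain the true population parameter.

For this specific interval (66, 80):
- Midpoint (point estimate): 73
- Margin of error: 7

The correct interpretation is the one stating confidence that the true parameter lies in the interval — option C.

C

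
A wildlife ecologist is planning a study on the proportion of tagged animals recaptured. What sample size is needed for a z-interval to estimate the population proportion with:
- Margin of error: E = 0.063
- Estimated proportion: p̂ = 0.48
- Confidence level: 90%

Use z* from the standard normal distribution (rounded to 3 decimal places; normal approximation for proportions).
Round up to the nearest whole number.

Using z* for proportion z-interval (normal approximation).

For 90% confidence, z* = 1.645 (from standard normal table)

Sample size formula for proportion z-interval: n = z*²p̂(1-p̂)/E²

n = 1.645² × 0.48 × 0.52 / 0.063²
  = 2.706025 × 0.2496 / 0.003969
  = 170.1748

Round up to the nearest whole number: n = 171

171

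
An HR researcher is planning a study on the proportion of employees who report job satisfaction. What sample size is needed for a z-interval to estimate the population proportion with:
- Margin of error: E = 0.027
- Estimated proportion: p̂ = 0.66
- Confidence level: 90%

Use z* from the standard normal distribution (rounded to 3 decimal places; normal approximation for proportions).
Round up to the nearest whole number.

Using z* for proportion z-interval (normal approximation).

For 90% confidence, z* = 1.645 (from standard normal table)

Sample size formula for proportion z-interval: n = z*²p̂(1-p̂)/E²

n = 1.645² × 0.66 × 0.34 / 0.027²
  = 2.706025 × 0.2244 / 0.000729
  = 832.9657

Round up to the nearest whole number: n = 833

833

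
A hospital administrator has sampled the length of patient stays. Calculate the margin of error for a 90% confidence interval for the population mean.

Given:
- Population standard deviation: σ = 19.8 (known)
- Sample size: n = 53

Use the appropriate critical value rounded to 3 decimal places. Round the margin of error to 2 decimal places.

The population standard deviation σ is known, so use the z-interval margin of error formula.

For 90% confidence, z* = 1.645 (from standard normal table)

Margin of error formula for z-interval: E = z* × σ/√n

E = 1.645 × 19.8/√53
  = 1.645 × 2.719739
  = 4.4740

Rounded to 2 decimal places:

4.47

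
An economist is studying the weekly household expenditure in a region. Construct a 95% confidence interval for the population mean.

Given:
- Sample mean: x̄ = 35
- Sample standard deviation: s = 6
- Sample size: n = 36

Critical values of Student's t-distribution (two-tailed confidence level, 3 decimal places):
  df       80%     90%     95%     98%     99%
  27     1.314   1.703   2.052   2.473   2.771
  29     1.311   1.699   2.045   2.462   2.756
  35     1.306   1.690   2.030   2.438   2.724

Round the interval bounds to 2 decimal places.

The population standard deviation σ is unknown (only the sample standard deviation s is given), so use a t-interval with df = n - 1 = 36 - 1 = 35.

For 95% confidence with df = 35, t* = 2.030 (from t-table)

Standard error: SE = s/√n = 6/√36 = 1.000000

Margin of error: E = t* × SE = 2.030 × 1.000000 = 2.0300

T-interval: x̄ ± E = 35 ± 2.0300 = (32.9700, 37.0300)

Rounded to 2 decimal places:

(32.97, 37.03)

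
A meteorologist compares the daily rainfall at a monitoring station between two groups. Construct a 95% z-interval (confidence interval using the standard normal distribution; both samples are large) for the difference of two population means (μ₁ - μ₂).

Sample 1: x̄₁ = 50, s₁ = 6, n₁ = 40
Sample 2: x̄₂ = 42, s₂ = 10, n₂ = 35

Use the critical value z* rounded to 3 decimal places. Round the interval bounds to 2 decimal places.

Both samples are large (n₁ = 40 ≥ 30, n₂ = 35 ≥ 30), so a z-interval for the difference of means applies.

Point estimate: x̄₁ - x̄₂ = 50 - 42 = 8

Standard error: SE = √(s₁²/n₁ + s₂²/n₂)
= √(6²/40 + 10²/35)
= √(0.900000 + 2.857143)
= 1.938335

For 95% confidence, z* = 1.96 (from standard normal table)
Margin of error: E = z* × SE = 1.96 × 1.938335 = 3.7991

Z-interval: (x̄₁ - x̄₂) ± E = 8 ± 3.7991 = (4.2009, 11.7991)

Rounded to 2 decimal places:

(4.20, 11.80)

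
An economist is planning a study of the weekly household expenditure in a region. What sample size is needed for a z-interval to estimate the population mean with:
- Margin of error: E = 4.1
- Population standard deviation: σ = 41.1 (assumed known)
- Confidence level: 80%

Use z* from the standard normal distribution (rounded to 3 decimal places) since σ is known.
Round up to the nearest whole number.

Using z* since population σ is known (z-interval formula).

For 80% confidence, z* = 1.282 (from standard normal table)

Sample size formula for z-interval: n = (z*σ/E)²

n = (1.282 × 41.1 / 4.1)²
  = (12.851268)²
  = 165.1551

Round up to the nearest whole number: n = 166

166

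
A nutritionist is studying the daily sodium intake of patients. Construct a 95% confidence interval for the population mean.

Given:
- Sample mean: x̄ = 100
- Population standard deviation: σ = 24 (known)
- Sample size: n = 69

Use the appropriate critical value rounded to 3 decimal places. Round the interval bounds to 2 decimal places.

The population standard deviation σ is known, so use a z-interval (standard normal critical value).

For 95% confidence, z* = 1.96 (from standard normal table)

Standard error: SE = σ/√n = 24/√69 = 2.889260

Margin of error: E = z* × SE = 1.96 × 2.889260 = 5.6630

Z-interval: x̄ ± E = 100 ± 5.6630 = (94.3370, 105.6630)

Rounded to 2 decimal places:

(94.34, 105.66)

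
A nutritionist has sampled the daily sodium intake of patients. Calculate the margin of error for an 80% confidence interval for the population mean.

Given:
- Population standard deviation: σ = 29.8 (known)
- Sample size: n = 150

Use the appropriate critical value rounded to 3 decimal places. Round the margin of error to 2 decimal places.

The population standard deviation σ is known, so use the z-interval margin of error formula.

For 80% confidence, z* = 1.282 (from standard normal table)

Margin of error formula for z-interval: E = z* × σ/√n

E = 1.282 × 29.8/√150
  = 1.282 × 2.433160
  = 3.1193

Rounded to 2 decimal places:

3.12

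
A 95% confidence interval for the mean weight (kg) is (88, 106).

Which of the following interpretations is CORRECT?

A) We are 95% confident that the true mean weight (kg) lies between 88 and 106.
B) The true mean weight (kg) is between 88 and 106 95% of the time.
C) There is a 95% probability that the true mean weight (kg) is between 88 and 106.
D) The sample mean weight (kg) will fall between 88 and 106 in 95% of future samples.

A confidence interval represents our confidence in the procedure, not a probability statement about the parameter.

Key concept: If we repeated this sampling process many times and computed a 95% CI each time, about 95% of those intervals would contain the true population parameter.

For this specific interval (88, 106):
- Midpoint (point estimate): 97
- Margin of error: 9

The correct interpretation is the one stating confidence that the true parameter lies in the interval — option A.

A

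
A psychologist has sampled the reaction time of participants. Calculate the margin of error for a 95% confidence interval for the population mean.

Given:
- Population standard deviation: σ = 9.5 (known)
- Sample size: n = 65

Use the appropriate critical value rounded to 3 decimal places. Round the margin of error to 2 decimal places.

The population standard deviation σ is known, so use the z-interval margin of error formula.

For 95% confidence, z* = 1.96 (from standard normal table)

Margin of error formula for z-interval: E = z* × σ/√n

E = 1.96 × 9.5/√65
  = 1.96 × 1.178330
  = 2.3095

Rounded to 2 decimal places:

2.31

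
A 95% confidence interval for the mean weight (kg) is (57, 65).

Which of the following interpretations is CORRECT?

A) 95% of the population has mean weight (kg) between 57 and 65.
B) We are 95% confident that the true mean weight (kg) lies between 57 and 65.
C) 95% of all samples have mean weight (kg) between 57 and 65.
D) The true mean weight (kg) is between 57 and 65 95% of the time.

A confidence interval represents our confidence in the procedure, not a probability statement about the parameter.

Key concept: If we repeated this sampling process many times and computed a 95% CI each time, about 95% of those intervals would contain the true population parameter.

For this specific interval (57, 65):
- Midpoint (point estimate): 61
- Margin of error: 4

The correct interpretation is the one stating confidence that the true parameter lies in the interval — option B.

B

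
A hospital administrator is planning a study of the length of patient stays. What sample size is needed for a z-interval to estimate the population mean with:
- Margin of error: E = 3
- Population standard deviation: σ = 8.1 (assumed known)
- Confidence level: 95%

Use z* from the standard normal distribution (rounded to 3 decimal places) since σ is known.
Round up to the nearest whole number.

Using z* since population σ is known (z-interval formula).

For 95% confidence, z* = 1.96 (from standard normal table)

Sample size formula for z-interval: n = (z*σ/E)²

n = (1.96 × 8.1 / 3)²
  = (5.292000)²
  = 28.0053

Round up to the nearest whole number: n = 29

29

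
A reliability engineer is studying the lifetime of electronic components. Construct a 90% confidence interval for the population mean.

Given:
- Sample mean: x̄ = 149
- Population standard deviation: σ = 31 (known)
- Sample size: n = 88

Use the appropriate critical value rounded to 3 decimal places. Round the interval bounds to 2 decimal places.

The population standard deviation σ is known, so use a z-interval (standard normal critical value).

For 90% confidence, z* = 1.645 (from standard normal table)

Standard error: SE = σ/√n = 31/√88 = 3.304611

Margin of error: E = z* × SE = 1.645 × 3.304611 = 5.4361

Z-interval: x̄ ± E = 149 ± 5.4361 = (143.5639, 154.4361)

Rounded to 2 decimal places:

(143.56, 154.44)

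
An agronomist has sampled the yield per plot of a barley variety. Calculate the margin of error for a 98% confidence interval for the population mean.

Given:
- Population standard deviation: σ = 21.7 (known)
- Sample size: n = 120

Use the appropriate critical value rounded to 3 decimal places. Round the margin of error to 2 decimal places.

The population standard deviation σ is known, so use the z-interval margin of error formula.

For 98% confidence, z* = 2.326 (from standard normal table)

Margin of error formula for z-interval: E = z* × σ/√n

E = 2.326 × 21.7/√120
  = 2.326 × 1.980930
  = 4.6076

Rounded to 2 decimal places:

4.61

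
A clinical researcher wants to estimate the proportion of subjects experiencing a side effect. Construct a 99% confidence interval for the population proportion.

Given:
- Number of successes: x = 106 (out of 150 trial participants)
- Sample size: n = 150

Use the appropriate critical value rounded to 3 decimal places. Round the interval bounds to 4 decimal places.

Sample proportion: p̂ = 106/150 = 0.706667

Check conditions for normal approximation:
  np̂ = 106 ≥ 10 ✓
  n(1-p̂) = 44 ≥ 10 ✓

The sample is large enough, so use a z-interval (normal approximation) for the proportion.

For 99% confidence, z* = 2.576 (from standard normal table)

Standard error: SE = √(p̂(1-p̂)/n) = √(0.706667×0.293333/150) = 0.03717426

Margin of error: E = z* × SE = 2.576 × 0.03717426 = 0.095761

Z-interval: p̂ ± E = 0.706667 ± 0.095761 = (0.610906, 0.802428)

Rounded to 4 decimal places:

(0.6109, 0.8024)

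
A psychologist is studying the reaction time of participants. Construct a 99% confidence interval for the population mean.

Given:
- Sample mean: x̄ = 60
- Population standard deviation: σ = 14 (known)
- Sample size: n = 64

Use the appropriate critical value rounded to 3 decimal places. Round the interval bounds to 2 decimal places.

The population standard deviation σ is known, so use a z-interval (standard normal critical value).

For 99% confidence, z* = 2.576 (from standard normal table)

Standard error: SE = σ/√n = 14/√64 = 1.750000

Margin of error: E = z* × SE = 2.576 × 1.750000 = 4.5080

Z-interval: x̄ ± E = 60 ± 4.5080 = (55.4920, 64.5080)

Rounded to 2 decimal places:

(55.49, 64.51)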